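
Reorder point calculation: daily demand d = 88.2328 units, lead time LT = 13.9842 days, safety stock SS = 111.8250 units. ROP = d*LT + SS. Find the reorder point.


d*LT = 88.2328 * 13.9842 = 1233.8651
ROP = 1233.8651 + 111.8250 = 1345.6901

1345.6901 units


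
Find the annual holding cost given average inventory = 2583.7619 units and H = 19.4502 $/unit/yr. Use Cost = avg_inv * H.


Cost = 2583.7619 * 19.4502 = 50254.6857

50254.6857 $/yr


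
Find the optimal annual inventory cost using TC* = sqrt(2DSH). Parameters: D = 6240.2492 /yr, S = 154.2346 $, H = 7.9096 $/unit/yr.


2*D*S*H = 15225384.2373
TC* = sqrt(15225384.2373) = 3901.9718

3901.9718 $/yr


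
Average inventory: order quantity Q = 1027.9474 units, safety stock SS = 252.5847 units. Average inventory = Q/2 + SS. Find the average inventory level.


Q/2 = 513.9737
Avg = 513.9737 + 252.5847 = 766.5584

766.5584 units


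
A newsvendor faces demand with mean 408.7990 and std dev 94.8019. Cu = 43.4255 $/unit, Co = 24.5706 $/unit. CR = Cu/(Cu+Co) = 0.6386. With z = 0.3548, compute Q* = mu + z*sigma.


CR = Cu/(Cu+Co) = 43.4255/(43.4255+24.5706) = 0.6386
z = 0.3548
Q* = 408.7990 + 0.3548 * 94.8019 = 442.4347

442.4347 units


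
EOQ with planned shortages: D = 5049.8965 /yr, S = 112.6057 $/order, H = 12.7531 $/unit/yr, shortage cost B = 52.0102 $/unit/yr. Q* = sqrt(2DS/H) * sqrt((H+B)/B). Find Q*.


sqrt(2DS/H) = 298.6266
sqrt((H+B)/B) = 1.1159
Q* = 298.6266 * 1.1159 = 333.2336

333.2336 units


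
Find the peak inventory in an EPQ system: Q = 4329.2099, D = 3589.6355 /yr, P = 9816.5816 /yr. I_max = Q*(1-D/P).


D/P = 0.3657
1 - D/P = 0.6343
I_max = 4329.2099 * 0.6343 = 2746.1450

2746.1450 units


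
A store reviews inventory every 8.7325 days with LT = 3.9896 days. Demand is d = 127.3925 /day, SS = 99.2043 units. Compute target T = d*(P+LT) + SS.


P + LT = 12.7221
d*(P+LT) = 127.3925 * 12.7221 = 1620.7001
T = 1620.7001 + 99.2043 = 1719.9044

1719.9044 units


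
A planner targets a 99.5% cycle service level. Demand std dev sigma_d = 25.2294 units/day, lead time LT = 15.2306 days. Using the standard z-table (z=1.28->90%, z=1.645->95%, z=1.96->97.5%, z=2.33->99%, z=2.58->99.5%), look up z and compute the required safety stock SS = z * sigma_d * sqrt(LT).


From the table, SL = 99.5% corresponds to z = 2.58
sqrt(LT) = sqrt(15.2306) = 3.9026
SS = 2.58 * 25.2294 * 3.9026 = 254.0301

254.0301 units


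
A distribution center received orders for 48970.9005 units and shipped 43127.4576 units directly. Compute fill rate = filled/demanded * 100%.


FR = 43127.4576 / 48970.9005 * 100 = 88.0675

88.0675%


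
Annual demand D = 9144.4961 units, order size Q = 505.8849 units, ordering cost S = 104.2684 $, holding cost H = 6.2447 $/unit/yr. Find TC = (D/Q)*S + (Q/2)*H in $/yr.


Ordering cost = D*S/Q = 1884.7805
Holding cost = Q*H/2 = 1579.5497
TC = 1884.7805 + 1579.5497 = 3464.3302

3464.3302 $/yr


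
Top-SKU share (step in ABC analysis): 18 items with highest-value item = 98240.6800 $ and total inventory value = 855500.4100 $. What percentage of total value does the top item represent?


Top item = 98240.6800
Total = 855500.4100
Percentage = 98240.6800 / 855500.4100 * 100 = 11.4834

11.4834%


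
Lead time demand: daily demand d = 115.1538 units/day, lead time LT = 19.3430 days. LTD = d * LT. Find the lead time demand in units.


LTD = 115.1538 * 19.3430 = 2227.4200

2227.4200 units


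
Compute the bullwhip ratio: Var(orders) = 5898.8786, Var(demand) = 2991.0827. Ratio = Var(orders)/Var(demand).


BW = 5898.8786 / 2991.0827 = 1.9722

1.9722


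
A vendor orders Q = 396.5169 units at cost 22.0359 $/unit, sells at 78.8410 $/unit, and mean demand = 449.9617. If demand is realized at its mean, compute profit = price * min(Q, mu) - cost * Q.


Sales at mu = min(396.5169, 449.9617) = 396.5169
Revenue = 78.8410 * 396.5169 = 31261.7889
Total cost = 22.0359 * 396.5169 = 8737.6068
Profit = 31261.7889 - 8737.6068 = 22524.1822

22524.1822 $


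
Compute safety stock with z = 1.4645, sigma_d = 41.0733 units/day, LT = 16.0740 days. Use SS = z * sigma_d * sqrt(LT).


sqrt(LT) = sqrt(16.0740) = 4.0092
SS = 1.4645 * 41.0733 * 4.0092 = 241.1632

241.1632 units


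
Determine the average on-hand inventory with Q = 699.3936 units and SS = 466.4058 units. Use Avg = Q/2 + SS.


Q/2 = 349.6968
Avg = 349.6968 + 466.4058 = 816.1026

816.1026 units


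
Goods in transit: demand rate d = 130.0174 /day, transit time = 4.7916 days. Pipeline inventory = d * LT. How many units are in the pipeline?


Pipeline = 130.0174 * 4.7916 = 622.9914

622.9914 units


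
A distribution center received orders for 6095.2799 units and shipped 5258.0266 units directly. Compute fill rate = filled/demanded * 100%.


FR = 5258.0266 / 6095.2799 * 100 = 86.2639

86.2639%


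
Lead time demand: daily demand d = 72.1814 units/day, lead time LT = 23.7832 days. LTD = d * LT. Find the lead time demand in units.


LTD = 72.1814 * 23.7832 = 1716.7047

1716.7047 units


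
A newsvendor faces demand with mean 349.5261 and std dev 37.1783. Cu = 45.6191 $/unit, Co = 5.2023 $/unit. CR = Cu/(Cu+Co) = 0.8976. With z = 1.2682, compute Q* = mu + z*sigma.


CR = Cu/(Cu+Co) = 45.6191/(45.6191+5.2023) = 0.8976
z = 1.2682
Q* = 349.5261 + 1.2682 * 37.1783 = 396.6756

396.6756 units


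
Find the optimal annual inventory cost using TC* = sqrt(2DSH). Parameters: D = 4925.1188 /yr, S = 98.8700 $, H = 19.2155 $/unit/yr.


2*D*S*H = 18713840.7784
TC* = sqrt(18713840.7784) = 4325.9497

4325.9497 $/yr


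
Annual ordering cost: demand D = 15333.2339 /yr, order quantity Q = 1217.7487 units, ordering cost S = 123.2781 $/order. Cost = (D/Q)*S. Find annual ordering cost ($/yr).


Number of orders = D/Q = 12.5915
Cost = 12.5915 * 123.2781 = 1552.2513

1552.2513 $/yr


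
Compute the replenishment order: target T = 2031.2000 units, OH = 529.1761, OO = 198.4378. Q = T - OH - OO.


Inventory position = OH + OO = 529.1761 + 198.4378 = 727.6139
Q = 2031.2000 - 727.6139 = 1303.5861

1303.5861 units


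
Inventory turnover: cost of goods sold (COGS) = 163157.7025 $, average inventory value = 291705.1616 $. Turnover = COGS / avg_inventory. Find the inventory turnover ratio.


Turnover = 163157.7025 / 291705.1616 = 0.5593

0.5593


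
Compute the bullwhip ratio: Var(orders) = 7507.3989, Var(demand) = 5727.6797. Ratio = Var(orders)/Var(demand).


BW = 7507.3989 / 5727.6797 = 1.3107

1.3107


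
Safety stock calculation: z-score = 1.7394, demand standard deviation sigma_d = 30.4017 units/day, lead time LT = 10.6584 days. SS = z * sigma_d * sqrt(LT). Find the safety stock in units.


sqrt(LT) = sqrt(10.6584) = 3.2647
SS = 1.7394 * 30.4017 * 3.2647 = 172.6408

172.6408 units


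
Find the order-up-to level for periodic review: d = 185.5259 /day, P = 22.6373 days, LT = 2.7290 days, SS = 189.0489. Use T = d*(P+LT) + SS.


P + LT = 25.3663
d*(P+LT) = 185.5259 * 25.3663 = 4706.1056
T = 4706.1056 + 189.0489 = 4895.1545

4895.1545 units


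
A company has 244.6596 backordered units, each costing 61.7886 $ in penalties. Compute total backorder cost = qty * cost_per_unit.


Total = 244.6596 * 61.7886 = 15117.1742

15117.1742 $


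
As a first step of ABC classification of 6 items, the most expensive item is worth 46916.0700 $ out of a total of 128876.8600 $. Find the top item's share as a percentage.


Top item = 46916.0700
Total = 128876.8600
Percentage = 46916.0700 / 128876.8600 * 100 = 36.4038

36.4038%


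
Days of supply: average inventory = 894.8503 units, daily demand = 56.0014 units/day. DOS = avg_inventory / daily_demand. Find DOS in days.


DOS = 894.8503 / 56.0014 = 15.9791

15.9791 days


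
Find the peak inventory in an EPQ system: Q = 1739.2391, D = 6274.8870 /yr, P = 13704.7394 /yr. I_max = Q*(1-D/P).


D/P = 0.4579
1 - D/P = 0.5421
I_max = 1739.2391 * 0.5421 = 942.9066

942.9066 units


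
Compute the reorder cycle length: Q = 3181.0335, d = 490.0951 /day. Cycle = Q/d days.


Cycle = 3181.0335 / 490.0951 = 6.4906

6.4906 days


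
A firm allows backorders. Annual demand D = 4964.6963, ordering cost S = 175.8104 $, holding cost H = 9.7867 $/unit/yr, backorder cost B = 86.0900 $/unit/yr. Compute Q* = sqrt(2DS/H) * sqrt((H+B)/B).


sqrt(2DS/H) = 422.3432
sqrt((H+B)/B) = 1.0553
Q* = 422.3432 * 1.0553 = 445.7031

445.7031 units


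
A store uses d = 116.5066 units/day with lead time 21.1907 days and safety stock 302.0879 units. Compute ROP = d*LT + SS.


d*LT = 116.5066 * 21.1907 = 2468.8564
ROP = 2468.8564 + 302.0879 = 2770.9443

2770.9443 units


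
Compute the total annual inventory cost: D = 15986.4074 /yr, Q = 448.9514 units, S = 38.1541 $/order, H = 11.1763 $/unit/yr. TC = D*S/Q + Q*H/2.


Ordering cost = D*S/Q = 1358.6036
Holding cost = Q*H/2 = 2508.8078
TC = 1358.6036 + 2508.8078 = 3867.4114

3867.4114 $/yr


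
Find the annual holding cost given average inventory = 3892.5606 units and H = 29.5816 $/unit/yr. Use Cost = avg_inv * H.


Cost = 3892.5606 * 29.5816 = 115148.1706

115148.1706 $/yr


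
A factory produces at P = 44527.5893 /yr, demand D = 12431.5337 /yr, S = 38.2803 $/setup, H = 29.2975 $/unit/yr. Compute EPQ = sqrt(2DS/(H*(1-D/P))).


1 - D/P = 1 - 0.2792 = 0.7208
H*(1-D/P) = 21.1180
2DS = 951765.6790
EPQ = sqrt(45068.9040) = 212.2944

212.2944 units


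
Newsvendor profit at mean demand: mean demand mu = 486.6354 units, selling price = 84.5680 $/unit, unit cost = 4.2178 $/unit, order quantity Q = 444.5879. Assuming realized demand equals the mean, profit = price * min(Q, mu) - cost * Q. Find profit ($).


Sales at mu = min(444.5879, 486.6354) = 444.5879
Revenue = 84.5680 * 444.5879 = 37597.9095
Total cost = 4.2178 * 444.5879 = 1875.1828
Profit = 37597.9095 - 1875.1828 = 35722.7267

35722.7267 $


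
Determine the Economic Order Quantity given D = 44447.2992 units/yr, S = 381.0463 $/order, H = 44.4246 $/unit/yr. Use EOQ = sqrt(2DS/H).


2*D*S = 2 * 44447.2992 * 381.0463 = 33872957.8103
2*D*S/H = 762481.9989
EOQ = sqrt(762481.9989) = 873.2022

873.2022 units


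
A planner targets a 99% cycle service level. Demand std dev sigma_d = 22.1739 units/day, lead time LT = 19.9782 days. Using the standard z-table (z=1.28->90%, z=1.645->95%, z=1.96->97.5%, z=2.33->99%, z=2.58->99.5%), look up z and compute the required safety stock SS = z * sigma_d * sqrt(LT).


From the table, SL = 99% corresponds to z = 2.33
sqrt(LT) = sqrt(19.9782) = 4.4697
SS = 2.33 * 22.1739 * 4.4697 = 230.9278

230.9278 units


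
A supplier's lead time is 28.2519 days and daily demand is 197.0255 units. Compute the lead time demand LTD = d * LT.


LTD = 197.0255 * 28.2519 = 5566.3447

5566.3447 units


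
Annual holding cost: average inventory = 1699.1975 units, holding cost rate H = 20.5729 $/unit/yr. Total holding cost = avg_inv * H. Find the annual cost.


Cost = 1699.1975 * 20.5729 = 34957.4202

34957.4202 $/yr


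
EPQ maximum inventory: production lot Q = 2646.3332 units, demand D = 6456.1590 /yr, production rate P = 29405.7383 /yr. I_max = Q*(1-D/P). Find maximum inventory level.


D/P = 0.2196
1 - D/P = 0.7804
I_max = 2646.3332 * 0.7804 = 2065.3191

2065.3191 units


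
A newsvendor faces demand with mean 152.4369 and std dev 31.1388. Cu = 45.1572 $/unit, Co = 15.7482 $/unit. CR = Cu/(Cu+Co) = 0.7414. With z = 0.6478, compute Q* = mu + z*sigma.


CR = Cu/(Cu+Co) = 45.1572/(45.1572+15.7482) = 0.7414
z = 0.6478
Q* = 152.4369 + 0.6478 * 31.1388 = 172.6086

172.6086 units


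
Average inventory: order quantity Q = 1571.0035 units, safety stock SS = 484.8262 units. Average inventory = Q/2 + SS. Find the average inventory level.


Q/2 = 785.5018
Avg = 785.5018 + 484.8262 = 1270.3279

1270.3279 units


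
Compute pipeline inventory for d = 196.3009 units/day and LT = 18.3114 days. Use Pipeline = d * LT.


Pipeline = 196.3009 * 18.3114 = 3594.5443

3594.5443 units


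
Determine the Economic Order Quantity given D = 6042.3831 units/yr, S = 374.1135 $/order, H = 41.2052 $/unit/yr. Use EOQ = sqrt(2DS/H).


2*D*S = 2 * 6042.3831 * 374.1135 = 4521074.1798
2*D*S/H = 109720.9619
EOQ = sqrt(109720.9619) = 331.2415

331.2415 units


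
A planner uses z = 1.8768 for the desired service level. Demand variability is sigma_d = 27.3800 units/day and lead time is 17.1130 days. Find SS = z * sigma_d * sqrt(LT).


sqrt(LT) = sqrt(17.1130) = 4.1368
SS = 1.8768 * 27.3800 * 4.1368 = 212.5761

212.5761 units


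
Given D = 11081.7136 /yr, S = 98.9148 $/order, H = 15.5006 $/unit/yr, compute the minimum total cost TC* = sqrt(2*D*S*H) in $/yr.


2*D*S*H = 33981825.3910
TC* = sqrt(33981825.3910) = 5829.3932

5829.3932 $/yr


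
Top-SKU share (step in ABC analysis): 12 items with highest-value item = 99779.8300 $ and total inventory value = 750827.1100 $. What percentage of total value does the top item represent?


Top item = 99779.8300
Total = 750827.1100
Percentage = 99779.8300 / 750827.1100 * 100 = 13.2893

13.2893%


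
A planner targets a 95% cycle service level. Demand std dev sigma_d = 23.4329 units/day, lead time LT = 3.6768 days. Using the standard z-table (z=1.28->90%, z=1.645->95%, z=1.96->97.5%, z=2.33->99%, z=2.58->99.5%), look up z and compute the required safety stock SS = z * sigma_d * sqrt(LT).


From the table, SL = 95% corresponds to z = 1.645
sqrt(LT) = sqrt(3.6768) = 1.9175
SS = 1.645 * 23.4329 * 1.9175 = 73.9140

73.9140 units


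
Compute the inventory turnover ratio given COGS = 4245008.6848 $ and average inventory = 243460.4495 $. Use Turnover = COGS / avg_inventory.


Turnover = 4245008.6848 / 243460.4495 = 17.4361

17.4361


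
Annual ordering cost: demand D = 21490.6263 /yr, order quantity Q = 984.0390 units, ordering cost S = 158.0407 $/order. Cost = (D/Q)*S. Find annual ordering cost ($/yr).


Number of orders = D/Q = 21.8392
Cost = 21.8392 * 158.0407 = 3451.4827

3451.4827 $/yr


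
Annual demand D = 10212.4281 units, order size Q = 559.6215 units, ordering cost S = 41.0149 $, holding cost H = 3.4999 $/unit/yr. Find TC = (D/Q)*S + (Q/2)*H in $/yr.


Ordering cost = D*S/Q = 748.4732
Holding cost = Q*H/2 = 979.3096
TC = 748.4732 + 979.3096 = 1727.7829

1727.7829 $/yr


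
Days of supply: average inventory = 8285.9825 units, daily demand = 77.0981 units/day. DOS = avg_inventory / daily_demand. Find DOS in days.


DOS = 8285.9825 / 77.0981 = 107.4732

107.4732 days


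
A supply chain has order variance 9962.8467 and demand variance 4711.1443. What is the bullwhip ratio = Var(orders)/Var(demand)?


BW = 9962.8467 / 4711.1443 = 2.1147

2.1147


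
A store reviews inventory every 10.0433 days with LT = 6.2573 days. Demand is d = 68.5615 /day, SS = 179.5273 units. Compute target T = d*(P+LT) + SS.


P + LT = 16.3006
d*(P+LT) = 68.5615 * 16.3006 = 1117.5936
T = 1117.5936 + 179.5273 = 1297.1209

1297.1209 units


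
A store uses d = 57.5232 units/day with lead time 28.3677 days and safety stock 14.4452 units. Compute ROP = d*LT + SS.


d*LT = 57.5232 * 28.3677 = 1631.8009
ROP = 1631.8009 + 14.4452 = 1646.2461

1646.2461 units


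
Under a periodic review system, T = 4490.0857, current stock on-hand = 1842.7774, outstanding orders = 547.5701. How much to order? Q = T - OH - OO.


Inventory position = OH + OO = 1842.7774 + 547.5701 = 2390.3475
Q = 4490.0857 - 2390.3475 = 2099.7382

2099.7382 units


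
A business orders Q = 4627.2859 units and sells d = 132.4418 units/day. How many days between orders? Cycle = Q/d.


Cycle = 4627.2859 / 132.4418 = 34.9383

34.9383 days


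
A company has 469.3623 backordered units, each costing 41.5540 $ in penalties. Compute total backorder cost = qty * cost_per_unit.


Total = 469.3623 * 41.5540 = 19503.8810

19503.8810 $


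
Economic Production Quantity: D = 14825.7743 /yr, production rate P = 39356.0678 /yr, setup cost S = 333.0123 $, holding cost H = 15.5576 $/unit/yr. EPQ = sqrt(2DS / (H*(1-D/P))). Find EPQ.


1 - D/P = 1 - 0.3767 = 0.6233
H*(1-D/P) = 9.6969
2DS = 9874330.3978
EPQ = sqrt(1018295.9328) = 1009.1065

1009.1065 units


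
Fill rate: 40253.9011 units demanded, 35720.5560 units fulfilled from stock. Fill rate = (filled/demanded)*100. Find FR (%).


FR = 35720.5560 / 40253.9011 * 100 = 88.7381

88.7381%


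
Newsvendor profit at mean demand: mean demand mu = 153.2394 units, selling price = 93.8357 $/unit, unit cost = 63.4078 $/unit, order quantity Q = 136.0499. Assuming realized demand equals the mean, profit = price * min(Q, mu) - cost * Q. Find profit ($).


Sales at mu = min(136.0499, 153.2394) = 136.0499
Revenue = 93.8357 * 136.0499 = 12766.3376
Total cost = 63.4078 * 136.0499 = 8626.6248
Profit = 12766.3376 - 8626.6248 = 4139.7128

4139.7128 $


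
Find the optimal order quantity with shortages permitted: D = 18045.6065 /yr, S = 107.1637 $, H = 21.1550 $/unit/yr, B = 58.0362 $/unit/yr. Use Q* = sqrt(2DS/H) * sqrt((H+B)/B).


sqrt(2DS/H) = 427.5807
sqrt((H+B)/B) = 1.1681
Q* = 427.5807 * 1.1681 = 499.4673

499.4673 units


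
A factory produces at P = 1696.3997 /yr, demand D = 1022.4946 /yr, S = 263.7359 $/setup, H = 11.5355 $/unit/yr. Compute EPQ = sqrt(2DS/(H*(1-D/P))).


1 - D/P = 1 - 0.6027 = 0.3973
H*(1-D/P) = 4.5825
2DS = 539337.0672
EPQ = sqrt(117693.7199) = 343.0652

343.0652 units


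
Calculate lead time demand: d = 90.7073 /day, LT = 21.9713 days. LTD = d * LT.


LTD = 90.7073 * 21.9713 = 1992.9573

1992.9573 units


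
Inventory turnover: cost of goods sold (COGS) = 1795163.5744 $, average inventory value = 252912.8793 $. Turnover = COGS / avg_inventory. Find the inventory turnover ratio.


Turnover = 1795163.5744 / 252912.8793 = 7.0980

7.0980


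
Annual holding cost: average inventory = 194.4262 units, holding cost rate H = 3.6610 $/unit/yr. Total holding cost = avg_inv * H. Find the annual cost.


Cost = 194.4262 * 3.6610 = 711.7943

711.7943 $/yr


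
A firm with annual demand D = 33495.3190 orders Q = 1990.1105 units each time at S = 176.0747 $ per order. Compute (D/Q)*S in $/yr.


Number of orders = D/Q = 16.8309
Cost = 16.8309 * 176.0747 = 2963.4929

2963.4929 $/yr


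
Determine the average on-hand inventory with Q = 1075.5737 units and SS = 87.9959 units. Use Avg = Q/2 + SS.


Q/2 = 537.7868
Avg = 537.7868 + 87.9959 = 625.7827

625.7827 units


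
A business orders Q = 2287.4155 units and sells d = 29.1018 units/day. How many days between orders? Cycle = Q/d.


Cycle = 2287.4155 / 29.1018 = 78.6005

78.6005 days


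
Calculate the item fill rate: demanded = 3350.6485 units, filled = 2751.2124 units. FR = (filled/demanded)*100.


FR = 2751.2124 / 3350.6485 * 100 = 82.1098

82.1098%


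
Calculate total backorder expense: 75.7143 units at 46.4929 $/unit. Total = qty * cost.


Total = 75.7143 * 46.4929 = 3520.1774

3520.1774 $


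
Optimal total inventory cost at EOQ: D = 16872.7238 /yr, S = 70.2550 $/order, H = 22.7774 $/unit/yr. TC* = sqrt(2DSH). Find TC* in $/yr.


2*D*S*H = 54000350.6288
TC* = sqrt(54000350.6288) = 7348.4931

7348.4931 $/yr


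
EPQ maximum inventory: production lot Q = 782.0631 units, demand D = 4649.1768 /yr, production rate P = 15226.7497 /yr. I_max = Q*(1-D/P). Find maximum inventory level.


D/P = 0.3053
1 - D/P = 0.6947
I_max = 782.0631 * 0.6947 = 543.2761

543.2761 units


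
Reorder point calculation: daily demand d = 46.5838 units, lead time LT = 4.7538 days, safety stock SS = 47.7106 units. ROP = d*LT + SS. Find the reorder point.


d*LT = 46.5838 * 4.7538 = 221.4501
ROP = 221.4501 + 47.7106 = 269.1607

269.1607 units


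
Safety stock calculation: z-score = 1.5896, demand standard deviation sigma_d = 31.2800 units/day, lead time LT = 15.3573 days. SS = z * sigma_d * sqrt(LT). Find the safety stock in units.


sqrt(LT) = sqrt(15.3573) = 3.9188
SS = 1.5896 * 31.2800 * 3.9188 = 194.8552

194.8552 units


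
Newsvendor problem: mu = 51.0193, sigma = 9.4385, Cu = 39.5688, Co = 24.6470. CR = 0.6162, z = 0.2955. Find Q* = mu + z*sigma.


CR = Cu/(Cu+Co) = 39.5688/(39.5688+24.6470) = 0.6162
z = 0.2955
Q* = 51.0193 + 0.2955 * 9.4385 = 53.8084

53.8084 units


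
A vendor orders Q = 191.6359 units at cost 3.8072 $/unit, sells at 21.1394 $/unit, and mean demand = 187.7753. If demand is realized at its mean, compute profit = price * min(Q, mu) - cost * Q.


Sales at mu = min(191.6359, 187.7753) = 187.7753
Revenue = 21.1394 * 187.7753 = 3969.4572
Total cost = 3.8072 * 191.6359 = 729.5962
Profit = 3969.4572 - 729.5962 = 3239.8610

3239.8610 $


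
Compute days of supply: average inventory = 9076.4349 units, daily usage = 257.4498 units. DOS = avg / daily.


DOS = 9076.4349 / 257.4498 = 35.2552

35.2552 days


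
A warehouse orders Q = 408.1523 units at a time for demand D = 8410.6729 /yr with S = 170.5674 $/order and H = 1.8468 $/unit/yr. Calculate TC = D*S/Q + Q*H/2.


Ordering cost = D*S/Q = 3514.8316
Holding cost = Q*H/2 = 376.8878
TC = 3514.8316 + 376.8878 = 3891.7195

3891.7195 $/yr


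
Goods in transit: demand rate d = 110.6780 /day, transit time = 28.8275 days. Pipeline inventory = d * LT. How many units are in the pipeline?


Pipeline = 110.6780 * 28.8275 = 3190.5700

3190.5700 units


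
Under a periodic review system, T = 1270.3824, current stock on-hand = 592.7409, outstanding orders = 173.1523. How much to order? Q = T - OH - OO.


Inventory position = OH + OO = 592.7409 + 173.1523 = 765.8932
Q = 1270.3824 - 765.8932 = 504.4892

504.4892 units


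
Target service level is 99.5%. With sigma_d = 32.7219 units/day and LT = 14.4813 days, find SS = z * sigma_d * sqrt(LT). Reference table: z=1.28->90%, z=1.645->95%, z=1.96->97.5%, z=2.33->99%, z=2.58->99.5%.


From the table, SL = 99.5% corresponds to z = 2.58
sqrt(LT) = sqrt(14.4813) = 3.8054
SS = 2.58 * 32.7219 * 3.8054 = 321.2639

321.2639 units


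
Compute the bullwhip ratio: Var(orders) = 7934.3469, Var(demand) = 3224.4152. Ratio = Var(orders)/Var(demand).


BW = 7934.3469 / 3224.4152 = 2.4607

2.4607


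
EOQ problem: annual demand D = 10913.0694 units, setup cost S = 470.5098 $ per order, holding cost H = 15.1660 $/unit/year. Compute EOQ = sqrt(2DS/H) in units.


2*D*S = 2 * 10913.0694 * 470.5098 = 10269412.2016
2*D*S/H = 677133.8653
EOQ = sqrt(677133.8653) = 822.8814

822.8814 units


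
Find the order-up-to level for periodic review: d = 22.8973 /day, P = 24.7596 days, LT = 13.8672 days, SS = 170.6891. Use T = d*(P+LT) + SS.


P + LT = 38.6268
d*(P+LT) = 22.8973 * 38.6268 = 884.4494
T = 884.4494 + 170.6891 = 1055.1385

1055.1385 units


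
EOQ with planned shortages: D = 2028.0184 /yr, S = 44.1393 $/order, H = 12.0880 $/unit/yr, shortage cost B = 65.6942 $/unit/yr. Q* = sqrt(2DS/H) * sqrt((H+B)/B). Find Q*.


sqrt(2DS/H) = 121.6988
sqrt((H+B)/B) = 1.0881
Q* = 121.6988 * 1.0881 = 132.4229

132.4229 units


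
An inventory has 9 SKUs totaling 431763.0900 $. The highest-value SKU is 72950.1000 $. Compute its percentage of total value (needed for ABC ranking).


Top item = 72950.1000
Total = 431763.0900
Percentage = 72950.1000 / 431763.0900 * 100 = 16.8959

16.8959%


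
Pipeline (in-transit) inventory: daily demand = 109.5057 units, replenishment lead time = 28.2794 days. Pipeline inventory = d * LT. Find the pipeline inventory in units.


Pipeline = 109.5057 * 28.2794 = 3096.7555

3096.7555 units


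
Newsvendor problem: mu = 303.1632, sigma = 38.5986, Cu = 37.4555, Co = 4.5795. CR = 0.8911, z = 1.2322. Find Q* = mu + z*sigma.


CR = Cu/(Cu+Co) = 37.4555/(37.4555+4.5795) = 0.8911
z = 1.2322
Q* = 303.1632 + 1.2322 * 38.5986 = 350.7244

350.7244 units


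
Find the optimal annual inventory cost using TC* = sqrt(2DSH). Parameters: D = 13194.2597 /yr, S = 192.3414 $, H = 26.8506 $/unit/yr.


2*D*S*H = 136283033.3118
TC* = sqrt(136283033.3118) = 11674.0324

11674.0324 $/yr


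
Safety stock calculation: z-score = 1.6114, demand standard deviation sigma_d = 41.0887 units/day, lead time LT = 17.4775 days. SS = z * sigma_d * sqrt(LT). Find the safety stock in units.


sqrt(LT) = sqrt(17.4775) = 4.1806
SS = 1.6114 * 41.0887 * 4.1806 = 276.7996

276.7996 units


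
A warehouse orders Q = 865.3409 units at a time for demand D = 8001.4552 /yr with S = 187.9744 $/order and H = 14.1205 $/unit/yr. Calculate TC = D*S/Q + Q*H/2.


Ordering cost = D*S/Q = 1738.1228
Holding cost = Q*H/2 = 6109.5231
TC = 1738.1228 + 6109.5231 = 7847.6459

7847.6459 $/yr


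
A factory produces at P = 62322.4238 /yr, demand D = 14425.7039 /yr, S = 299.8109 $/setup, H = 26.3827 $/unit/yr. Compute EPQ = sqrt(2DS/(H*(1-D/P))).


1 - D/P = 1 - 0.2315 = 0.7685
H*(1-D/P) = 20.2759
2DS = 8649966.5388
EPQ = sqrt(426612.6714) = 653.1559

653.1559 units


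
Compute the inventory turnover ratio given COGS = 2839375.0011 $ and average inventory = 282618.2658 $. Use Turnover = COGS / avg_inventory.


Turnover = 2839375.0011 / 282618.2658 = 10.0467

10.0467


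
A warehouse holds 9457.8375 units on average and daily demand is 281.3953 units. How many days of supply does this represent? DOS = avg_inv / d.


DOS = 9457.8375 / 281.3953 = 33.6105

33.6105 days


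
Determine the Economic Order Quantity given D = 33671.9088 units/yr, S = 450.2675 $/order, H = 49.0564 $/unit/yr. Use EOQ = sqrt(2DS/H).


2*D*S = 2 * 33671.9088 * 450.2675 = 30322732.3912
2*D*S/H = 618119.8048
EOQ = sqrt(618119.8048) = 786.2060

786.2060 units


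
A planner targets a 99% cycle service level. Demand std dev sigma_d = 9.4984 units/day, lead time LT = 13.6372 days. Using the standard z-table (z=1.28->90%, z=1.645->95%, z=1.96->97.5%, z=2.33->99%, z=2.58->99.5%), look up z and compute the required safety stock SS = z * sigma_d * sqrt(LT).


From the table, SL = 99% corresponds to z = 2.33
sqrt(LT) = sqrt(13.6372) = 3.6929
SS = 2.33 * 9.4984 * 3.6929 = 81.7276

81.7276 units


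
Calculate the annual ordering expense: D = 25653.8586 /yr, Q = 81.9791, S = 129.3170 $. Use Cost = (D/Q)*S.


Number of orders = D/Q = 312.9317
Cost = 312.9317 * 129.3170 = 40467.3878

40467.3878 $/yr


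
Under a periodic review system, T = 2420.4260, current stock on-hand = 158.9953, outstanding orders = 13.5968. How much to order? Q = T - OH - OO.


Inventory position = OH + OO = 158.9953 + 13.5968 = 172.5921
Q = 2420.4260 - 172.5921 = 2247.8339

2247.8339 units


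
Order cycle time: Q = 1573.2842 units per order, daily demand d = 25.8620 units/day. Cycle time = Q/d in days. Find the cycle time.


Cycle = 1573.2842 / 25.8620 = 60.8338

60.8338 days


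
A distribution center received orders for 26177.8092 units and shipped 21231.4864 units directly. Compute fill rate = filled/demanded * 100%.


FR = 21231.4864 / 26177.8092 * 100 = 81.1049

81.1049%


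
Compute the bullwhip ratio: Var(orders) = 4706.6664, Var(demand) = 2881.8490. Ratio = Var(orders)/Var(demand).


BW = 4706.6664 / 2881.8490 = 1.6332

1.6332


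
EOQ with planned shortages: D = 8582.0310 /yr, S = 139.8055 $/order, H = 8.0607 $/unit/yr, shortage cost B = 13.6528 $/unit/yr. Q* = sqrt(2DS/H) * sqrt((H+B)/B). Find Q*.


sqrt(2DS/H) = 545.6144
sqrt((H+B)/B) = 1.2611
Q* = 545.6144 * 1.2611 = 688.0814

688.0814 units


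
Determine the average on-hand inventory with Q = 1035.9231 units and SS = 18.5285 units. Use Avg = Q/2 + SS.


Q/2 = 517.9615
Avg = 517.9615 + 18.5285 = 536.4900

536.4900 units


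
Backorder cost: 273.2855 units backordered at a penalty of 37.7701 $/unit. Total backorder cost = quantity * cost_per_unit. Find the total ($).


Total = 273.2855 * 37.7701 = 10322.0207

10322.0207 $


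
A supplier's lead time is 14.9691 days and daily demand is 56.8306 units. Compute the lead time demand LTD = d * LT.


LTD = 56.8306 * 14.9691 = 850.7029

850.7029 units


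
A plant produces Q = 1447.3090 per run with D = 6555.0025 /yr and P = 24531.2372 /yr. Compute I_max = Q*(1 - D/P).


D/P = 0.2672
1 - D/P = 0.7328
I_max = 1447.3090 * 0.7328 = 1060.5729

1060.5729 units


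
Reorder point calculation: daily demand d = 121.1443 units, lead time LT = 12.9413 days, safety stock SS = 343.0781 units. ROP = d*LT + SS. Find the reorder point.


d*LT = 121.1443 * 12.9413 = 1567.7647
ROP = 1567.7647 + 343.0781 = 1910.8428

1910.8428 units


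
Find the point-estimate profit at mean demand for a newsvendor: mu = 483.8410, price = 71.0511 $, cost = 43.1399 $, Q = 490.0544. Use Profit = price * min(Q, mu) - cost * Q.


Sales at mu = min(490.0544, 483.8410) = 483.8410
Revenue = 71.0511 * 483.8410 = 34377.4353
Total cost = 43.1399 * 490.0544 = 21140.8978
Profit = 34377.4353 - 21140.8978 = 13236.5375

13236.5375 $


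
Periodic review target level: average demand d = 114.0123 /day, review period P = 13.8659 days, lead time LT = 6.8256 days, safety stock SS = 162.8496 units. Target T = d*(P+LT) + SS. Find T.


P + LT = 20.6915
d*(P+LT) = 114.0123 * 20.6915 = 2359.0855
T = 2359.0855 + 162.8496 = 2521.9351

2521.9351 units


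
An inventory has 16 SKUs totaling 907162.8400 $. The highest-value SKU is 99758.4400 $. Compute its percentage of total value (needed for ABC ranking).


Top item = 99758.4400
Total = 907162.8400
Percentage = 99758.4400 / 907162.8400 * 100 = 10.9968

10.9968%


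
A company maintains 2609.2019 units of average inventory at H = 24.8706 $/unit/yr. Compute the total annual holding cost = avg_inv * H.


Cost = 2609.2019 * 24.8706 = 64892.4168

64892.4168 $/yr


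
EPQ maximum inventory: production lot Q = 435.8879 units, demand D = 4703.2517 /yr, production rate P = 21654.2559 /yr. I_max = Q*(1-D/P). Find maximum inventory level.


D/P = 0.2172
1 - D/P = 0.7828
I_max = 435.8879 * 0.7828 = 341.2141

341.2141 units


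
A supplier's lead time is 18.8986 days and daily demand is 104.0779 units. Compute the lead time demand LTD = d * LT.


LTD = 104.0779 * 18.8986 = 1966.9266

1966.9266 units


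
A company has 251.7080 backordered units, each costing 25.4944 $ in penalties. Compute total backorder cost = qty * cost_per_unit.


Total = 251.7080 * 25.4944 = 6417.1444

6417.1444 $


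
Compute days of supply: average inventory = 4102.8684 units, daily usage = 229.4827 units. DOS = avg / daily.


DOS = 4102.8684 / 229.4827 = 17.8788

17.8788 days


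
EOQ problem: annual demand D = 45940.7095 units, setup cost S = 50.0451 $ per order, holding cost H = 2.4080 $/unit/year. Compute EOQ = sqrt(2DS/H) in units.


2*D*S = 2 * 45940.7095 * 50.0451 = 4598214.8020
2*D*S/H = 1909557.6420
EOQ = sqrt(1909557.6420) = 1381.8674

1381.8674 units


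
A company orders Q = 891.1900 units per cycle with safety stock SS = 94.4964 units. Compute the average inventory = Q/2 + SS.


Q/2 = 445.5950
Avg = 445.5950 + 94.4964 = 540.0914

540.0914 units


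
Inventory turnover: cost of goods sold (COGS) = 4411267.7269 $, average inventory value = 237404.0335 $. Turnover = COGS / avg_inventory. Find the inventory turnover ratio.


Turnover = 4411267.7269 / 237404.0335 = 18.5813

18.5813


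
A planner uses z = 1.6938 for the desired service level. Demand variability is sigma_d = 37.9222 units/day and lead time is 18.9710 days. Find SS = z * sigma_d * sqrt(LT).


sqrt(LT) = sqrt(18.9710) = 4.3556
SS = 1.6938 * 37.9222 * 4.3556 = 279.7698

279.7698 units


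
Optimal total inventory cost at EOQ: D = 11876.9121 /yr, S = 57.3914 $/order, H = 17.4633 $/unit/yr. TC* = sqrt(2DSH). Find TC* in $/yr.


2*D*S*H = 23807109.6246
TC* = sqrt(23807109.6246) = 4879.2530

4879.2530 $/yr


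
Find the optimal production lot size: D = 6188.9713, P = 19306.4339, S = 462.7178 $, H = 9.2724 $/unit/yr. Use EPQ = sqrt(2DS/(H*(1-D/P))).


1 - D/P = 1 - 0.3206 = 0.6794
H*(1-D/P) = 6.3000
2DS = 5727494.3684
EPQ = sqrt(909127.3860) = 953.4817

953.4817 units


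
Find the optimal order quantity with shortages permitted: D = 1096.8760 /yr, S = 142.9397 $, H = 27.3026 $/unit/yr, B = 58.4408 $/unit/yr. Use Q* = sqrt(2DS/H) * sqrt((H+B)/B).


sqrt(2DS/H) = 107.1688
sqrt((H+B)/B) = 1.2113
Q* = 107.1688 * 1.2113 = 129.8107

129.8107 units


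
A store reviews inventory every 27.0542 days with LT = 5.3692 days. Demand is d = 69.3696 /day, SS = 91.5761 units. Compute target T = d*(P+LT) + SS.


P + LT = 32.4234
d*(P+LT) = 69.3696 * 32.4234 = 2249.1983
T = 2249.1983 + 91.5761 = 2340.7744

2340.7744 units


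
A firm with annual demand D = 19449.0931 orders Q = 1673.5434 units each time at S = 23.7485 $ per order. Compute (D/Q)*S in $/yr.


Number of orders = D/Q = 11.6215
Cost = 11.6215 * 23.7485 = 275.9933

275.9933 $/yr


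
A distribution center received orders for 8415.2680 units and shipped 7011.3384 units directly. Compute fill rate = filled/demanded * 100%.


FR = 7011.3384 / 8415.2680 * 100 = 83.3169

83.3169%


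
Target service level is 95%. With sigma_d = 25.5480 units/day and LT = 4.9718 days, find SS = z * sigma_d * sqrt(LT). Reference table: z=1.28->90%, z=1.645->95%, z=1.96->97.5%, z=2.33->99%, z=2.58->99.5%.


From the table, SL = 95% corresponds to z = 1.645
sqrt(LT) = sqrt(4.9718) = 2.2298
SS = 1.645 * 25.5480 * 2.2298 = 93.7086

93.7086 units


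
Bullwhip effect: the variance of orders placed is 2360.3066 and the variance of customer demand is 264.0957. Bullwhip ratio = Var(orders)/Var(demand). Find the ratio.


BW = 2360.3066 / 264.0957 = 8.9373

8.9373


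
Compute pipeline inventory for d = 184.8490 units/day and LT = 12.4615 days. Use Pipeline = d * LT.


Pipeline = 184.8490 * 12.4615 = 2303.4958

2303.4958 units


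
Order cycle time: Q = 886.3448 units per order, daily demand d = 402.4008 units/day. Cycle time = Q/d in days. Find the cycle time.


Cycle = 886.3448 / 402.4008 = 2.2026

2.2026 days


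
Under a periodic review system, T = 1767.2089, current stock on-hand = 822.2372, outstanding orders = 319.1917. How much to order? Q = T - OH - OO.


Inventory position = OH + OO = 822.2372 + 319.1917 = 1141.4289
Q = 1767.2089 - 1141.4289 = 625.7800

625.7800 units


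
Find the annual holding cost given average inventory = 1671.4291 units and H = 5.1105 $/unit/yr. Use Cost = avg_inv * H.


Cost = 1671.4291 * 5.1105 = 8541.8384

8541.8384 $/yr


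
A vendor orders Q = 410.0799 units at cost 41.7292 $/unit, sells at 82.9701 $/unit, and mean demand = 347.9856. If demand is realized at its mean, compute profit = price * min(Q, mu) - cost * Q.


Sales at mu = min(410.0799, 347.9856) = 347.9856
Revenue = 82.9701 * 347.9856 = 28872.4000
Total cost = 41.7292 * 410.0799 = 17112.3062
Profit = 28872.4000 - 17112.3062 = 11760.0939

11760.0939 $


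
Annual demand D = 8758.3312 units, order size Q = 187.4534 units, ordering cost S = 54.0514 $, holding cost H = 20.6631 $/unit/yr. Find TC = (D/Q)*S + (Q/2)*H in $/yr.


Ordering cost = D*S/Q = 2525.4280
Holding cost = Q*H/2 = 1936.6842
TC = 2525.4280 + 1936.6842 = 4462.1122

4462.1122 $/yr


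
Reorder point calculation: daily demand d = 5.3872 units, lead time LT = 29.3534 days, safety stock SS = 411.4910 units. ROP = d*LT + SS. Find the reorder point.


d*LT = 5.3872 * 29.3534 = 158.1326
ROP = 158.1326 + 411.4910 = 569.6236

569.6236 units


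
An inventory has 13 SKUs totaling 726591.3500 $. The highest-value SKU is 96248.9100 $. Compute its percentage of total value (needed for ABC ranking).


Top item = 96248.9100
Total = 726591.3500
Percentage = 96248.9100 / 726591.3500 * 100 = 13.2466

13.2466%


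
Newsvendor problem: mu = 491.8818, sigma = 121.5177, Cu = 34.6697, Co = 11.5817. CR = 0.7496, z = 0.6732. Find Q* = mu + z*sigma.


CR = Cu/(Cu+Co) = 34.6697/(34.6697+11.5817) = 0.7496
z = 0.6732
Q* = 491.8818 + 0.6732 * 121.5177 = 573.6875

573.6875 units


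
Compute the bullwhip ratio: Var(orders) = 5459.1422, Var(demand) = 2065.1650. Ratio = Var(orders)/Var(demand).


BW = 5459.1422 / 2065.1650 = 2.6434

2.6434


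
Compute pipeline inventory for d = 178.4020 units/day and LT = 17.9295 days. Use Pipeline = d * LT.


Pipeline = 178.4020 * 17.9295 = 3198.6587

3198.6587 units


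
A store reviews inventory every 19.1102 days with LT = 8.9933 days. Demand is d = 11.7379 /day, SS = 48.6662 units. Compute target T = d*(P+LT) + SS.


P + LT = 28.1035
d*(P+LT) = 11.7379 * 28.1035 = 329.8761
T = 329.8761 + 48.6662 = 378.5423

378.5423 units


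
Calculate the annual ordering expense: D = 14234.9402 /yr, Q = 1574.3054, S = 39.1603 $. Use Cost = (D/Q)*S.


Number of orders = D/Q = 9.0420
Cost = 9.0420 * 39.1603 = 354.0892

354.0892 $/yr


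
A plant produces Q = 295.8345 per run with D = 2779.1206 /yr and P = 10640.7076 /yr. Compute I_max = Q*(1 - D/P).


D/P = 0.2612
1 - D/P = 0.7388
I_max = 295.8345 * 0.7388 = 218.5690

218.5690 units


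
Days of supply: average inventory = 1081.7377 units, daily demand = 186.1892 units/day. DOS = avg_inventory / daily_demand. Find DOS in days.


DOS = 1081.7377 / 186.1892 = 5.8099

5.8099 days


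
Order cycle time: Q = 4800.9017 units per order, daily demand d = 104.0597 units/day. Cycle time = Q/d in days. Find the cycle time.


Cycle = 4800.9017 / 104.0597 = 46.1360

46.1360 days


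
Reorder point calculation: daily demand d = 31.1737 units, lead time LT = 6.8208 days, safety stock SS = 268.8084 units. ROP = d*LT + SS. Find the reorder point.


d*LT = 31.1737 * 6.8208 = 212.6296
ROP = 212.6296 + 268.8084 = 481.4380

481.4380 units


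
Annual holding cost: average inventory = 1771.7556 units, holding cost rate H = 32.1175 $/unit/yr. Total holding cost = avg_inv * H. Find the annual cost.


Cost = 1771.7556 * 32.1175 = 56904.3605

56904.3605 $/yr


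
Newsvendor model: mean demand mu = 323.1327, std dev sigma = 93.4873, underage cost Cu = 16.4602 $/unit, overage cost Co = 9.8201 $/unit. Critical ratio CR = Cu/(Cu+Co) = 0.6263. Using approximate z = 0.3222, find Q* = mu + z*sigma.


CR = Cu/(Cu+Co) = 16.4602/(16.4602+9.8201) = 0.6263
z = 0.3222
Q* = 323.1327 + 0.3222 * 93.4873 = 353.2543

353.2543 units


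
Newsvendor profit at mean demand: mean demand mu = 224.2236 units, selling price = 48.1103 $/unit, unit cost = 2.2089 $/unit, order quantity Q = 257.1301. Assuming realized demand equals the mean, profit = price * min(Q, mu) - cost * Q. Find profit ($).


Sales at mu = min(257.1301, 224.2236) = 224.2236
Revenue = 48.1103 * 224.2236 = 10787.4647
Total cost = 2.2089 * 257.1301 = 567.9747
Profit = 10787.4647 - 567.9747 = 10219.4900

10219.4900 $


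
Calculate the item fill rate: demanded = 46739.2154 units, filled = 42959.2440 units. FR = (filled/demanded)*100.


FR = 42959.2440 / 46739.2154 * 100 = 91.9126

91.9126%


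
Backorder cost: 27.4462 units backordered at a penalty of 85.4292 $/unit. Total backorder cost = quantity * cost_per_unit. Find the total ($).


Total = 27.4462 * 85.4292 = 2344.7069

2344.7069 $


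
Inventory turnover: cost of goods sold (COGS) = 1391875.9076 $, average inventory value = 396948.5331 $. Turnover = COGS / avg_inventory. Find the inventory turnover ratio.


Turnover = 1391875.9076 / 396948.5331 = 3.5064

3.5064


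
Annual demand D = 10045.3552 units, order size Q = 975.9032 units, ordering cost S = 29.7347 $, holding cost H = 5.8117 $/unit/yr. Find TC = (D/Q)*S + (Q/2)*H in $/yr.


Ordering cost = D*S/Q = 306.0710
Holding cost = Q*H/2 = 2835.8283
TC = 306.0710 + 2835.8283 = 3141.8993

3141.8993 $/yr


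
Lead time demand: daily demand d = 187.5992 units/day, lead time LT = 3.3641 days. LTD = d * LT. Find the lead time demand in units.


LTD = 187.5992 * 3.3641 = 631.1025

631.1025 units


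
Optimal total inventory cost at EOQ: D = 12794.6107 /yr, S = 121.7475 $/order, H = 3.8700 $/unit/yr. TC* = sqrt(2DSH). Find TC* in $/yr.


2*D*S*H = 12056689.8444
TC* = sqrt(12056689.8444) = 3472.2744

3472.2744 $/yr
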